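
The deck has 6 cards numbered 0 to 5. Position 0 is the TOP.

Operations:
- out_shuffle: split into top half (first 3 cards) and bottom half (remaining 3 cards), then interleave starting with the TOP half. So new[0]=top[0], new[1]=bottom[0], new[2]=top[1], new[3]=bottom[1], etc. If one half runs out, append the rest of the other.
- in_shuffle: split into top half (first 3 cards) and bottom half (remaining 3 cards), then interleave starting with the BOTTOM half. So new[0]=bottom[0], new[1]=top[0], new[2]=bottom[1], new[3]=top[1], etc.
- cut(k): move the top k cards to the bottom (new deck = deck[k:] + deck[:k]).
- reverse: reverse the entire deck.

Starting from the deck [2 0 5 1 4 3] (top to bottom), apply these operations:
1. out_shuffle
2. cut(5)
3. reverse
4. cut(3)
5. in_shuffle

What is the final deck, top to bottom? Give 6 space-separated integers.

After op 1 (out_shuffle): [2 1 0 4 5 3]
After op 2 (cut(5)): [3 2 1 0 4 5]
After op 3 (reverse): [5 4 0 1 2 3]
After op 4 (cut(3)): [1 2 3 5 4 0]
After op 5 (in_shuffle): [5 1 4 2 0 3]

Answer: 5 1 4 2 0 3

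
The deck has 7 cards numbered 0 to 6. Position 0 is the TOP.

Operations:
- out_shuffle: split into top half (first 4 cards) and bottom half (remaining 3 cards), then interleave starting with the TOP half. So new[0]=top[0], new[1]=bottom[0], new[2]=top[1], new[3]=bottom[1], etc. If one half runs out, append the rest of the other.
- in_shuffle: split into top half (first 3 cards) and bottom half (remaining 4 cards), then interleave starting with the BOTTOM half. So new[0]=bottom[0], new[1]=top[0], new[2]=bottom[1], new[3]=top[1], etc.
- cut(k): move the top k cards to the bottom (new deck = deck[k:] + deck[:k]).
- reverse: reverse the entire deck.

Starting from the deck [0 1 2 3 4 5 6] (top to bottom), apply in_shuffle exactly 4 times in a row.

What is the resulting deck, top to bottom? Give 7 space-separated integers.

After op 1 (in_shuffle): [3 0 4 1 5 2 6]
After op 2 (in_shuffle): [1 3 5 0 2 4 6]
After op 3 (in_shuffle): [0 1 2 3 4 5 6]
After op 4 (in_shuffle): [3 0 4 1 5 2 6]

Answer: 3 0 4 1 5 2 6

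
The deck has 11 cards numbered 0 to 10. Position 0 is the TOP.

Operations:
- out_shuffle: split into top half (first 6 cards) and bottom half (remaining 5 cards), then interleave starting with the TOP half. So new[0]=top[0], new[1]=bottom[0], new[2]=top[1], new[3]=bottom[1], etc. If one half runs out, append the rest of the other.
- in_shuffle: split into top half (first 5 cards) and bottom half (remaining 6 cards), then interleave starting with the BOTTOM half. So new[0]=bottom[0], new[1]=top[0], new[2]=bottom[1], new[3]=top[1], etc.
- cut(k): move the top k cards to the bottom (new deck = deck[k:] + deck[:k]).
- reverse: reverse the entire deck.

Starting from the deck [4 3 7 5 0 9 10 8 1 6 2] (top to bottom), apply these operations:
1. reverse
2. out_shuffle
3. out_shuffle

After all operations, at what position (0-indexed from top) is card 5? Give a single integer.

After op 1 (reverse): [2 6 1 8 10 9 0 5 7 3 4]
After op 2 (out_shuffle): [2 0 6 5 1 7 8 3 10 4 9]
After op 3 (out_shuffle): [2 8 0 3 6 10 5 4 1 9 7]
Card 5 is at position 6.

Answer: 6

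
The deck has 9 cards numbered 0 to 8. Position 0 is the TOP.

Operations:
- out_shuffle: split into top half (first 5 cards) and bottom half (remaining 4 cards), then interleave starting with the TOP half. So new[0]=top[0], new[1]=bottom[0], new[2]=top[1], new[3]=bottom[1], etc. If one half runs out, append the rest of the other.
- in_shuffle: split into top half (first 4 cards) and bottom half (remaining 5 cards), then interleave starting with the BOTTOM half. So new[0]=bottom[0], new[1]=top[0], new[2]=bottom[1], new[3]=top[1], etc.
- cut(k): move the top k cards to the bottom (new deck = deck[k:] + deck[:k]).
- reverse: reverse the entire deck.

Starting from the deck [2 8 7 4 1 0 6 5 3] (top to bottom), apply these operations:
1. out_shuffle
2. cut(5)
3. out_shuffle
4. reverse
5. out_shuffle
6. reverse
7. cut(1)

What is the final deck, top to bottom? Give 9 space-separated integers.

Answer: 5 6 0 1 4 7 8 2 3

Derivation:
After op 1 (out_shuffle): [2 0 8 6 7 5 4 3 1]
After op 2 (cut(5)): [5 4 3 1 2 0 8 6 7]
After op 3 (out_shuffle): [5 0 4 8 3 6 1 7 2]
After op 4 (reverse): [2 7 1 6 3 8 4 0 5]
After op 5 (out_shuffle): [2 8 7 4 1 0 6 5 3]
After op 6 (reverse): [3 5 6 0 1 4 7 8 2]
After op 7 (cut(1)): [5 6 0 1 4 7 8 2 3]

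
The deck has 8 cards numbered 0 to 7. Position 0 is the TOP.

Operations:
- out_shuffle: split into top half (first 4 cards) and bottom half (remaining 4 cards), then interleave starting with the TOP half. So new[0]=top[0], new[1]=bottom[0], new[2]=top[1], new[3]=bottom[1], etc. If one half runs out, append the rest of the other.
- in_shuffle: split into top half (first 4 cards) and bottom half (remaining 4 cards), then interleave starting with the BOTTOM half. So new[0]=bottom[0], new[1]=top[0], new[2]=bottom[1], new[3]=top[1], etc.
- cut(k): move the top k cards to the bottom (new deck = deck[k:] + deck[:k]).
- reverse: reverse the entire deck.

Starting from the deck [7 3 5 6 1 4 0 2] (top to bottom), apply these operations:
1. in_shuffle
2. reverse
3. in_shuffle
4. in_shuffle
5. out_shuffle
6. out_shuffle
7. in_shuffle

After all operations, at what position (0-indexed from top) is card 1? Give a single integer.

After op 1 (in_shuffle): [1 7 4 3 0 5 2 6]
After op 2 (reverse): [6 2 5 0 3 4 7 1]
After op 3 (in_shuffle): [3 6 4 2 7 5 1 0]
After op 4 (in_shuffle): [7 3 5 6 1 4 0 2]
After op 5 (out_shuffle): [7 1 3 4 5 0 6 2]
After op 6 (out_shuffle): [7 5 1 0 3 6 4 2]
After op 7 (in_shuffle): [3 7 6 5 4 1 2 0]
Card 1 is at position 5.

Answer: 5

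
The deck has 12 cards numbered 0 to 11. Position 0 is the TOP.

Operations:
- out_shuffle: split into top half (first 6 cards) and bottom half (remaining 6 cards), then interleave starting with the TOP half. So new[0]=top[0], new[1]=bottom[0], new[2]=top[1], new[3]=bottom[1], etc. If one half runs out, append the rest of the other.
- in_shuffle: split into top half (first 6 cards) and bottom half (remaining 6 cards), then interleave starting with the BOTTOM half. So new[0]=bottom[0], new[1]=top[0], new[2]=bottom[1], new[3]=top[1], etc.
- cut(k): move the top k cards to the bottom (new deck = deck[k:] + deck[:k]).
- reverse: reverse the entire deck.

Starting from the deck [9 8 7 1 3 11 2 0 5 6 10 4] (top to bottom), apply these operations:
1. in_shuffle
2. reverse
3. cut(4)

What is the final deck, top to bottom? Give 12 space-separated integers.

After op 1 (in_shuffle): [2 9 0 8 5 7 6 1 10 3 4 11]
After op 2 (reverse): [11 4 3 10 1 6 7 5 8 0 9 2]
After op 3 (cut(4)): [1 6 7 5 8 0 9 2 11 4 3 10]

Answer: 1 6 7 5 8 0 9 2 11 4 3 10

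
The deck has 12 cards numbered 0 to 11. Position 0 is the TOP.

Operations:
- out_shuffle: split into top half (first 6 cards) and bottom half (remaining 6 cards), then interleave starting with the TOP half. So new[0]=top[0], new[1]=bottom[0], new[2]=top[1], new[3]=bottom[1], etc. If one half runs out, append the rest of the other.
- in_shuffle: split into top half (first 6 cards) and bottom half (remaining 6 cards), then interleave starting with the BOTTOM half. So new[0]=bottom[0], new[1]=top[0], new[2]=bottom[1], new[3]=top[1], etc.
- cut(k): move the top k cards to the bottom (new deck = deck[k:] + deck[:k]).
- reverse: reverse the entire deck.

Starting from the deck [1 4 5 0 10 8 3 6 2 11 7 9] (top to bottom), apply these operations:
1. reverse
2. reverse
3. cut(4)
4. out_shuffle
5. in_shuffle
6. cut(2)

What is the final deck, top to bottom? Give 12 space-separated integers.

After op 1 (reverse): [9 7 11 2 6 3 8 10 0 5 4 1]
After op 2 (reverse): [1 4 5 0 10 8 3 6 2 11 7 9]
After op 3 (cut(4)): [10 8 3 6 2 11 7 9 1 4 5 0]
After op 4 (out_shuffle): [10 7 8 9 3 1 6 4 2 5 11 0]
After op 5 (in_shuffle): [6 10 4 7 2 8 5 9 11 3 0 1]
After op 6 (cut(2)): [4 7 2 8 5 9 11 3 0 1 6 10]

Answer: 4 7 2 8 5 9 11 3 0 1 6 10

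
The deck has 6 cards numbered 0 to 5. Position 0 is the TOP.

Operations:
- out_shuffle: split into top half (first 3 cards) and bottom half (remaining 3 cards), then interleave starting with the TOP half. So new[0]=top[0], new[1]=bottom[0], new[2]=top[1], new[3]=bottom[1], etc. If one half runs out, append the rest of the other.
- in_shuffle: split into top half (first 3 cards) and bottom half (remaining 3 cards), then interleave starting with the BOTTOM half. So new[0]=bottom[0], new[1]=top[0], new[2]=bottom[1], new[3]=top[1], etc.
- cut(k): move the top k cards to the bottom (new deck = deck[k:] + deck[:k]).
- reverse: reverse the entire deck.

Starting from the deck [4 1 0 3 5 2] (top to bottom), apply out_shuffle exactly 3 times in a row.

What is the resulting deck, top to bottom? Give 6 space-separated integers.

After op 1 (out_shuffle): [4 3 1 5 0 2]
After op 2 (out_shuffle): [4 5 3 0 1 2]
After op 3 (out_shuffle): [4 0 5 1 3 2]

Answer: 4 0 5 1 3 2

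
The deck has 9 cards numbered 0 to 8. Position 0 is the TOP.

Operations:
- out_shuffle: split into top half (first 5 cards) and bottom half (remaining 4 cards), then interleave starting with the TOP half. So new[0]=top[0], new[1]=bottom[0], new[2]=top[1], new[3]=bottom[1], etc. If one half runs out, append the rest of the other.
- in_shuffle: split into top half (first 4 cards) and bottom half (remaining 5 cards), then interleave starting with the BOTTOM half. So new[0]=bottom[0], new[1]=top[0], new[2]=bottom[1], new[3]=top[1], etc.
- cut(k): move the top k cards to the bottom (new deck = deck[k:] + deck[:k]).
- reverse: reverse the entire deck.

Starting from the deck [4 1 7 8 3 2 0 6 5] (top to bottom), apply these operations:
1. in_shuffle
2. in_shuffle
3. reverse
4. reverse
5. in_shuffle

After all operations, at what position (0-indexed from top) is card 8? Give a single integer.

After op 1 (in_shuffle): [3 4 2 1 0 7 6 8 5]
After op 2 (in_shuffle): [0 3 7 4 6 2 8 1 5]
After op 3 (reverse): [5 1 8 2 6 4 7 3 0]
After op 4 (reverse): [0 3 7 4 6 2 8 1 5]
After op 5 (in_shuffle): [6 0 2 3 8 7 1 4 5]
Card 8 is at position 4.

Answer: 4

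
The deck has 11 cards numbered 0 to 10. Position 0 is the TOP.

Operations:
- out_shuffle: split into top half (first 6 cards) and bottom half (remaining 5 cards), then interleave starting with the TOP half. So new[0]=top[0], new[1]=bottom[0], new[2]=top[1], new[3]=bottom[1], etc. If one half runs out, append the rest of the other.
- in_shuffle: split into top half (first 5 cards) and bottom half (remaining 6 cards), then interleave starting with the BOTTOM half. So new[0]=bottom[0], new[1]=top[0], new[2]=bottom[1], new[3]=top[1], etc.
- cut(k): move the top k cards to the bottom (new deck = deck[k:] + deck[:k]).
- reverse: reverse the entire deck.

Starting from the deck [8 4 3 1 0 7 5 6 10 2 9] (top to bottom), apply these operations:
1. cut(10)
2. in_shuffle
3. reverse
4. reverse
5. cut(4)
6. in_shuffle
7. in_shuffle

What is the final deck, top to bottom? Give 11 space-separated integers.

Answer: 6 1 9 5 3 2 7 4 10 0 8

Derivation:
After op 1 (cut(10)): [9 8 4 3 1 0 7 5 6 10 2]
After op 2 (in_shuffle): [0 9 7 8 5 4 6 3 10 1 2]
After op 3 (reverse): [2 1 10 3 6 4 5 8 7 9 0]
After op 4 (reverse): [0 9 7 8 5 4 6 3 10 1 2]
After op 5 (cut(4)): [5 4 6 3 10 1 2 0 9 7 8]
After op 6 (in_shuffle): [1 5 2 4 0 6 9 3 7 10 8]
After op 7 (in_shuffle): [6 1 9 5 3 2 7 4 10 0 8]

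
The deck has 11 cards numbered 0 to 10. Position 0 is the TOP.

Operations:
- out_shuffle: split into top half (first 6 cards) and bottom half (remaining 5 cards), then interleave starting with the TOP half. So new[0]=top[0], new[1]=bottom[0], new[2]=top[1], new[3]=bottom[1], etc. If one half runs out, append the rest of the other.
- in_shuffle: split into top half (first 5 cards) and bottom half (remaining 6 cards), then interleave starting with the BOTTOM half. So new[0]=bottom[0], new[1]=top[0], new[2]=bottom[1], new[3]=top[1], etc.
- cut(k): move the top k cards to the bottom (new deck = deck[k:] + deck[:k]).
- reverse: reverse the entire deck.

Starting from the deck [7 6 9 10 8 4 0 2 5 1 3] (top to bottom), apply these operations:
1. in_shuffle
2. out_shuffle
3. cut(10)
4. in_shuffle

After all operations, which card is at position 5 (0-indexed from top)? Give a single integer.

Answer: 5

Derivation:
After op 1 (in_shuffle): [4 7 0 6 2 9 5 10 1 8 3]
After op 2 (out_shuffle): [4 5 7 10 0 1 6 8 2 3 9]
After op 3 (cut(10)): [9 4 5 7 10 0 1 6 8 2 3]
After op 4 (in_shuffle): [0 9 1 4 6 5 8 7 2 10 3]
Position 5: card 5.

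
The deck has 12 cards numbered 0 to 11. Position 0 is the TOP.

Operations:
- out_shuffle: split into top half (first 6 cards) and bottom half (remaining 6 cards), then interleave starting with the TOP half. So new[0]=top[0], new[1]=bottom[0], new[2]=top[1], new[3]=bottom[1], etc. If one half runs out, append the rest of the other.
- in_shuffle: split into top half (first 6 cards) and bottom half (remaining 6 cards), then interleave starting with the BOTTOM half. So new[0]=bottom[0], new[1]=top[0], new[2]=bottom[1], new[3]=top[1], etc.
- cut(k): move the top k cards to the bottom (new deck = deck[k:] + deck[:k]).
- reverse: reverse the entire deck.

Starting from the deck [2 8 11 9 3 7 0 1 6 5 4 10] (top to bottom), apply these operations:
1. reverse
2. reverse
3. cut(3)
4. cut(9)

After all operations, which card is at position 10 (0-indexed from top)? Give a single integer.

After op 1 (reverse): [10 4 5 6 1 0 7 3 9 11 8 2]
After op 2 (reverse): [2 8 11 9 3 7 0 1 6 5 4 10]
After op 3 (cut(3)): [9 3 7 0 1 6 5 4 10 2 8 11]
After op 4 (cut(9)): [2 8 11 9 3 7 0 1 6 5 4 10]
Position 10: card 4.

Answer: 4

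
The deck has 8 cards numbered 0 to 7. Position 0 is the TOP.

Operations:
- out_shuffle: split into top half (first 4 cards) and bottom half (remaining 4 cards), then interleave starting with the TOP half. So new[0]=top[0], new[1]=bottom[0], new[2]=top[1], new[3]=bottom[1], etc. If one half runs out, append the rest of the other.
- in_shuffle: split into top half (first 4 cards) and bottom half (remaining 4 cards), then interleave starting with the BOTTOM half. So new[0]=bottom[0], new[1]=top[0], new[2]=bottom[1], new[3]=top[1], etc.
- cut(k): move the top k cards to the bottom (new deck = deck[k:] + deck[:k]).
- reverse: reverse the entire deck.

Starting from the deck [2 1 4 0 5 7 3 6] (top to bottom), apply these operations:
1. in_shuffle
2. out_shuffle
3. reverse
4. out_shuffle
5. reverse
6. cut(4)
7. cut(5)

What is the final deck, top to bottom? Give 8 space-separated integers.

After op 1 (in_shuffle): [5 2 7 1 3 4 6 0]
After op 2 (out_shuffle): [5 3 2 4 7 6 1 0]
After op 3 (reverse): [0 1 6 7 4 2 3 5]
After op 4 (out_shuffle): [0 4 1 2 6 3 7 5]
After op 5 (reverse): [5 7 3 6 2 1 4 0]
After op 6 (cut(4)): [2 1 4 0 5 7 3 6]
After op 7 (cut(5)): [7 3 6 2 1 4 0 5]

Answer: 7 3 6 2 1 4 0 5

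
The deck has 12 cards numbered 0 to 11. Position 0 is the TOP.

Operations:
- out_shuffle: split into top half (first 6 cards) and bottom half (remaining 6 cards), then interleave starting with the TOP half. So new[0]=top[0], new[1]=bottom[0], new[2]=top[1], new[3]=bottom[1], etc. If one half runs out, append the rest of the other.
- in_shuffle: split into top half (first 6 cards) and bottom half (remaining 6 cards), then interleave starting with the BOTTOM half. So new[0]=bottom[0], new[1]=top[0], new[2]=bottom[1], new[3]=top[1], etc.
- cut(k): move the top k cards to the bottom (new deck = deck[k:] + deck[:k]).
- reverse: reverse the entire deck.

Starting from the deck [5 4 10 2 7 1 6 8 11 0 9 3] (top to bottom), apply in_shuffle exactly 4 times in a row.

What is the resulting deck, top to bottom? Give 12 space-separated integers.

After op 1 (in_shuffle): [6 5 8 4 11 10 0 2 9 7 3 1]
After op 2 (in_shuffle): [0 6 2 5 9 8 7 4 3 11 1 10]
After op 3 (in_shuffle): [7 0 4 6 3 2 11 5 1 9 10 8]
After op 4 (in_shuffle): [11 7 5 0 1 4 9 6 10 3 8 2]

Answer: 11 7 5 0 1 4 9 6 10 3 8 2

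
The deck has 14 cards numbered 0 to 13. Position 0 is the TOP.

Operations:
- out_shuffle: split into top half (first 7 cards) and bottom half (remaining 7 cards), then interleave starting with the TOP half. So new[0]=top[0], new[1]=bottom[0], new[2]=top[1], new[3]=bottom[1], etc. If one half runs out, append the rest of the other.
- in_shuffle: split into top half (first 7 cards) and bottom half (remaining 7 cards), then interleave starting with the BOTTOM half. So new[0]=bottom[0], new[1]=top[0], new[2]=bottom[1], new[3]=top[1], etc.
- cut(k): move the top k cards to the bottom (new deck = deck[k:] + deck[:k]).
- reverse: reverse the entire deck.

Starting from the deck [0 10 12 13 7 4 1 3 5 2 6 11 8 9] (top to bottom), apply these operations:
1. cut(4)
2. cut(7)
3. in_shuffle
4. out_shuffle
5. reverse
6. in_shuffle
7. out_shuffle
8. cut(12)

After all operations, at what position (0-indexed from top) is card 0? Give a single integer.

After op 1 (cut(4)): [7 4 1 3 5 2 6 11 8 9 0 10 12 13]
After op 2 (cut(7)): [11 8 9 0 10 12 13 7 4 1 3 5 2 6]
After op 3 (in_shuffle): [7 11 4 8 1 9 3 0 5 10 2 12 6 13]
After op 4 (out_shuffle): [7 0 11 5 4 10 8 2 1 12 9 6 3 13]
After op 5 (reverse): [13 3 6 9 12 1 2 8 10 4 5 11 0 7]
After op 6 (in_shuffle): [8 13 10 3 4 6 5 9 11 12 0 1 7 2]
After op 7 (out_shuffle): [8 9 13 11 10 12 3 0 4 1 6 7 5 2]
After op 8 (cut(12)): [5 2 8 9 13 11 10 12 3 0 4 1 6 7]
Card 0 is at position 9.

Answer: 9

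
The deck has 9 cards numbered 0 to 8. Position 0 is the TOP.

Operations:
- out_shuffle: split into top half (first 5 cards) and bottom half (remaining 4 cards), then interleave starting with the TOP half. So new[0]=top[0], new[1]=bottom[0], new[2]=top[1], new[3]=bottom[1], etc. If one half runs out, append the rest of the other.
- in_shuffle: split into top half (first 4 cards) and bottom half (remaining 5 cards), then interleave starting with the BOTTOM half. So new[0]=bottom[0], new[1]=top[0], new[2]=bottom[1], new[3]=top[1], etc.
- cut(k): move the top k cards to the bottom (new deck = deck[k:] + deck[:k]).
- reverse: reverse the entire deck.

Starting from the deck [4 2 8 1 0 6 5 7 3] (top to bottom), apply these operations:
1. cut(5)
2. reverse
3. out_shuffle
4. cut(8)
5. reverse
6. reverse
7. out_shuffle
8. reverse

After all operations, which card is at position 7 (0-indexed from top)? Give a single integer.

Answer: 8

Derivation:
After op 1 (cut(5)): [6 5 7 3 4 2 8 1 0]
After op 2 (reverse): [0 1 8 2 4 3 7 5 6]
After op 3 (out_shuffle): [0 3 1 7 8 5 2 6 4]
After op 4 (cut(8)): [4 0 3 1 7 8 5 2 6]
After op 5 (reverse): [6 2 5 8 7 1 3 0 4]
After op 6 (reverse): [4 0 3 1 7 8 5 2 6]
After op 7 (out_shuffle): [4 8 0 5 3 2 1 6 7]
After op 8 (reverse): [7 6 1 2 3 5 0 8 4]
Position 7: card 8.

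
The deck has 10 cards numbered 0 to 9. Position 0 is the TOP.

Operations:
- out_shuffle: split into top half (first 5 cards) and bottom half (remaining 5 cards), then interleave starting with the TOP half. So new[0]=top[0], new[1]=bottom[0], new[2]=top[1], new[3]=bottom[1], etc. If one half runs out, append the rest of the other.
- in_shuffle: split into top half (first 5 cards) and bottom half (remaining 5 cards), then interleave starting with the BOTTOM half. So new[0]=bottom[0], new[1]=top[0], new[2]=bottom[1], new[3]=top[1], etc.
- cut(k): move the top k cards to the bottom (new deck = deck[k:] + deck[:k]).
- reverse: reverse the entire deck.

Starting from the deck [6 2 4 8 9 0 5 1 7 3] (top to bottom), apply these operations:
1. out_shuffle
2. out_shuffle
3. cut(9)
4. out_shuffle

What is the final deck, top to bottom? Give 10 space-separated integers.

Answer: 3 2 6 7 1 5 0 9 8 4

Derivation:
After op 1 (out_shuffle): [6 0 2 5 4 1 8 7 9 3]
After op 2 (out_shuffle): [6 1 0 8 2 7 5 9 4 3]
After op 3 (cut(9)): [3 6 1 0 8 2 7 5 9 4]
After op 4 (out_shuffle): [3 2 6 7 1 5 0 9 8 4]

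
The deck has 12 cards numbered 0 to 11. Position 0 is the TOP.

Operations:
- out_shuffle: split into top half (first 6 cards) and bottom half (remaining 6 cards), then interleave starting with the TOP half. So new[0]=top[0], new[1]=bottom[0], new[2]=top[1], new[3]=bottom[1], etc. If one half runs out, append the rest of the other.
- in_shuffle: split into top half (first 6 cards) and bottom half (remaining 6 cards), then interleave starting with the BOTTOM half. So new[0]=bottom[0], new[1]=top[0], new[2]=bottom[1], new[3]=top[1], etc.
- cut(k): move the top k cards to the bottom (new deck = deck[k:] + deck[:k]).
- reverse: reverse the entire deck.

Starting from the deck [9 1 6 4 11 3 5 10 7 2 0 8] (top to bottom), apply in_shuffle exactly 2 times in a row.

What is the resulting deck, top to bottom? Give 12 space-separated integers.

Answer: 2 5 4 9 0 10 11 1 8 7 3 6

Derivation:
After op 1 (in_shuffle): [5 9 10 1 7 6 2 4 0 11 8 3]
After op 2 (in_shuffle): [2 5 4 9 0 10 11 1 8 7 3 6]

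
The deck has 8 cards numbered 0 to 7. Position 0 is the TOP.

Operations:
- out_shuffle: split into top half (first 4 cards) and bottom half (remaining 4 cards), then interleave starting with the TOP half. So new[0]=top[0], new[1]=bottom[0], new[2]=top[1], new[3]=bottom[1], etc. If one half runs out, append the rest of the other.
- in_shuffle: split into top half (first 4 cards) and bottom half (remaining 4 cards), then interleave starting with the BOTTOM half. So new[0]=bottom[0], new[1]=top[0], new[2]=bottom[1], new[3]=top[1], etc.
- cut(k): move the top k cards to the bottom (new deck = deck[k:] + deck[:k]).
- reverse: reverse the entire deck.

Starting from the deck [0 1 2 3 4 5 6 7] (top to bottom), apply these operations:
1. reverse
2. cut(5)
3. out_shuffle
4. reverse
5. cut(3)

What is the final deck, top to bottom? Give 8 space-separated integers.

Answer: 0 5 1 6 2 3 7 4

Derivation:
After op 1 (reverse): [7 6 5 4 3 2 1 0]
After op 2 (cut(5)): [2 1 0 7 6 5 4 3]
After op 3 (out_shuffle): [2 6 1 5 0 4 7 3]
After op 4 (reverse): [3 7 4 0 5 1 6 2]
After op 5 (cut(3)): [0 5 1 6 2 3 7 4]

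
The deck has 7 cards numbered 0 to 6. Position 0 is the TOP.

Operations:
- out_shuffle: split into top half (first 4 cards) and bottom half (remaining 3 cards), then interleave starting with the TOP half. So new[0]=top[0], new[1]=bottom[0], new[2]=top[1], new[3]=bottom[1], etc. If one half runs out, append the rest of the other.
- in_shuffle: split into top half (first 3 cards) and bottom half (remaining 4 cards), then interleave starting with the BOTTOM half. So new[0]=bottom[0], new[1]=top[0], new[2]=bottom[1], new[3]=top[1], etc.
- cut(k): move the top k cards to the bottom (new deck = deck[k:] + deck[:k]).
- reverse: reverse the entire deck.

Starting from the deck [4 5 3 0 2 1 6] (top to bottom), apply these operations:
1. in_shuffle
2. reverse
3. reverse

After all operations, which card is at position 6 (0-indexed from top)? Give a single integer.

After op 1 (in_shuffle): [0 4 2 5 1 3 6]
After op 2 (reverse): [6 3 1 5 2 4 0]
After op 3 (reverse): [0 4 2 5 1 3 6]
Position 6: card 6.

Answer: 6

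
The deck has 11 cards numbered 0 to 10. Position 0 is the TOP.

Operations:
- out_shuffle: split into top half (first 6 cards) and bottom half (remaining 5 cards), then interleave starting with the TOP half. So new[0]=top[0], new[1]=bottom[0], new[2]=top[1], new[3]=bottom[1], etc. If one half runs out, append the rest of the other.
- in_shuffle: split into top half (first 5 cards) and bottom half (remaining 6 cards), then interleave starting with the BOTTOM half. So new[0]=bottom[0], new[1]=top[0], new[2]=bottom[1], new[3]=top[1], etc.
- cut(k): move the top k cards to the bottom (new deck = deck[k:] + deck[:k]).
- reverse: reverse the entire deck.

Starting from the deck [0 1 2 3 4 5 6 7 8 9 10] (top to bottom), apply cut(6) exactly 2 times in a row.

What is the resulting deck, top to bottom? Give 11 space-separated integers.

Answer: 1 2 3 4 5 6 7 8 9 10 0

Derivation:
After op 1 (cut(6)): [6 7 8 9 10 0 1 2 3 4 5]
After op 2 (cut(6)): [1 2 3 4 5 6 7 8 9 10 0]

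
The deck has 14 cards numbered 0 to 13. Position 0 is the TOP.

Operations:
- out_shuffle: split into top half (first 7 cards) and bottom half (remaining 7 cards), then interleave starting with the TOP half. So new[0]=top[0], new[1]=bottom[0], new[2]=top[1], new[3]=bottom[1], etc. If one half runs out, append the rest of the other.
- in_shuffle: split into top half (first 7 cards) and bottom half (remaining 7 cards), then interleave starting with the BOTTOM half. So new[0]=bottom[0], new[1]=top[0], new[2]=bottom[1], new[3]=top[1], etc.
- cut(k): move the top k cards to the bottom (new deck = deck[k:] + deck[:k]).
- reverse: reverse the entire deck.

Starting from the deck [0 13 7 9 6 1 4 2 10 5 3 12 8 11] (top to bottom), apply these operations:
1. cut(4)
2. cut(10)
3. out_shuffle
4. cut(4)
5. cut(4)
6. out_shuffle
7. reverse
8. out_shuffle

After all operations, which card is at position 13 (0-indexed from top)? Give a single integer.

After op 1 (cut(4)): [6 1 4 2 10 5 3 12 8 11 0 13 7 9]
After op 2 (cut(10)): [0 13 7 9 6 1 4 2 10 5 3 12 8 11]
After op 3 (out_shuffle): [0 2 13 10 7 5 9 3 6 12 1 8 4 11]
After op 4 (cut(4)): [7 5 9 3 6 12 1 8 4 11 0 2 13 10]
After op 5 (cut(4)): [6 12 1 8 4 11 0 2 13 10 7 5 9 3]
After op 6 (out_shuffle): [6 2 12 13 1 10 8 7 4 5 11 9 0 3]
After op 7 (reverse): [3 0 9 11 5 4 7 8 10 1 13 12 2 6]
After op 8 (out_shuffle): [3 8 0 10 9 1 11 13 5 12 4 2 7 6]
Position 13: card 6.

Answer: 6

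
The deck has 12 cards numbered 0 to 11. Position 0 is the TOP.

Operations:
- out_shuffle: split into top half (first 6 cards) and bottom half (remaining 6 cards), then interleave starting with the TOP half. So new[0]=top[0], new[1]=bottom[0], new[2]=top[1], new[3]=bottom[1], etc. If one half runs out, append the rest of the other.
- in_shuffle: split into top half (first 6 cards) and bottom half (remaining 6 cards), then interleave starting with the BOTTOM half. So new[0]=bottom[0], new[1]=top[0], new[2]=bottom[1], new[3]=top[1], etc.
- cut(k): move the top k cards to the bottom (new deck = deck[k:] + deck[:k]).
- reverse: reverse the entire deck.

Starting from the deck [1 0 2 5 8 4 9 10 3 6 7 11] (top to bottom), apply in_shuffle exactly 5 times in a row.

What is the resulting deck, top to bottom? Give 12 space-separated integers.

After op 1 (in_shuffle): [9 1 10 0 3 2 6 5 7 8 11 4]
After op 2 (in_shuffle): [6 9 5 1 7 10 8 0 11 3 4 2]
After op 3 (in_shuffle): [8 6 0 9 11 5 3 1 4 7 2 10]
After op 4 (in_shuffle): [3 8 1 6 4 0 7 9 2 11 10 5]
After op 5 (in_shuffle): [7 3 9 8 2 1 11 6 10 4 5 0]

Answer: 7 3 9 8 2 1 11 6 10 4 5 0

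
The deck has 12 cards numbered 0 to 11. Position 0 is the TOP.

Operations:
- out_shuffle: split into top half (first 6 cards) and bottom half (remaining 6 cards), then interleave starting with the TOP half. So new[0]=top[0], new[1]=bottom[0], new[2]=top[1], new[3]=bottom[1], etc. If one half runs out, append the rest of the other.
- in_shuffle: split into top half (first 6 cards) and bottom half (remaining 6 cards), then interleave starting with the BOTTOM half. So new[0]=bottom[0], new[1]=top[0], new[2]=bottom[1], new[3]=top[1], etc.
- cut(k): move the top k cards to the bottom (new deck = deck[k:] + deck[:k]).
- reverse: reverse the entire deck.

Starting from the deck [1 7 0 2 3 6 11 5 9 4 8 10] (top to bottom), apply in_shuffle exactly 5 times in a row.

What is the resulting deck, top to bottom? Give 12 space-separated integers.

After op 1 (in_shuffle): [11 1 5 7 9 0 4 2 8 3 10 6]
After op 2 (in_shuffle): [4 11 2 1 8 5 3 7 10 9 6 0]
After op 3 (in_shuffle): [3 4 7 11 10 2 9 1 6 8 0 5]
After op 4 (in_shuffle): [9 3 1 4 6 7 8 11 0 10 5 2]
After op 5 (in_shuffle): [8 9 11 3 0 1 10 4 5 6 2 7]

Answer: 8 9 11 3 0 1 10 4 5 6 2 7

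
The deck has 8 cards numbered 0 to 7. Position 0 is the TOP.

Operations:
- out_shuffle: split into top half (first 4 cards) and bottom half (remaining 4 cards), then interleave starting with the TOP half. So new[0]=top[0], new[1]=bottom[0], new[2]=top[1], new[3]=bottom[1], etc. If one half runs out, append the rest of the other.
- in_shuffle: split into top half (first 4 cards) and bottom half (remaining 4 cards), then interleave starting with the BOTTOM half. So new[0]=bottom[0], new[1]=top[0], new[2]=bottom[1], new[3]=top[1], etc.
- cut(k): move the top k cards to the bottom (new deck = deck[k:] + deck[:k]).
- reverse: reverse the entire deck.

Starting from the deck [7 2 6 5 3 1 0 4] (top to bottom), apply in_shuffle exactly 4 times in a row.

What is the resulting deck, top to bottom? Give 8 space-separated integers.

Answer: 5 4 6 0 2 1 7 3

Derivation:
After op 1 (in_shuffle): [3 7 1 2 0 6 4 5]
After op 2 (in_shuffle): [0 3 6 7 4 1 5 2]
After op 3 (in_shuffle): [4 0 1 3 5 6 2 7]
After op 4 (in_shuffle): [5 4 6 0 2 1 7 3]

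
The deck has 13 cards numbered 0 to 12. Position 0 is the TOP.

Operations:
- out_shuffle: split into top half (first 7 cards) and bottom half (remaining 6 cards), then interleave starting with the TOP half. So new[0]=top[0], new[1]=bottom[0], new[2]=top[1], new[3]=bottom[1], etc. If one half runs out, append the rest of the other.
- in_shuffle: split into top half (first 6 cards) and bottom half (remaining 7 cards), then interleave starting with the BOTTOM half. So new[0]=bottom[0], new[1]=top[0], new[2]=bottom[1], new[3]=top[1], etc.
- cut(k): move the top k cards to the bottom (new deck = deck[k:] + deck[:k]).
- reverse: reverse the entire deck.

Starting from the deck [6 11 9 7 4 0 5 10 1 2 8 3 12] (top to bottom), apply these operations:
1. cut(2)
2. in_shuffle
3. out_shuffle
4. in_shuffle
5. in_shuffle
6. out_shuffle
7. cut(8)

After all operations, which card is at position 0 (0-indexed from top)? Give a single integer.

Answer: 4

Derivation:
After op 1 (cut(2)): [9 7 4 0 5 10 1 2 8 3 12 6 11]
After op 2 (in_shuffle): [1 9 2 7 8 4 3 0 12 5 6 10 11]
After op 3 (out_shuffle): [1 0 9 12 2 5 7 6 8 10 4 11 3]
After op 4 (in_shuffle): [7 1 6 0 8 9 10 12 4 2 11 5 3]
After op 5 (in_shuffle): [10 7 12 1 4 6 2 0 11 8 5 9 3]
After op 6 (out_shuffle): [10 0 7 11 12 8 1 5 4 9 6 3 2]
After op 7 (cut(8)): [4 9 6 3 2 10 0 7 11 12 8 1 5]
Position 0: card 4.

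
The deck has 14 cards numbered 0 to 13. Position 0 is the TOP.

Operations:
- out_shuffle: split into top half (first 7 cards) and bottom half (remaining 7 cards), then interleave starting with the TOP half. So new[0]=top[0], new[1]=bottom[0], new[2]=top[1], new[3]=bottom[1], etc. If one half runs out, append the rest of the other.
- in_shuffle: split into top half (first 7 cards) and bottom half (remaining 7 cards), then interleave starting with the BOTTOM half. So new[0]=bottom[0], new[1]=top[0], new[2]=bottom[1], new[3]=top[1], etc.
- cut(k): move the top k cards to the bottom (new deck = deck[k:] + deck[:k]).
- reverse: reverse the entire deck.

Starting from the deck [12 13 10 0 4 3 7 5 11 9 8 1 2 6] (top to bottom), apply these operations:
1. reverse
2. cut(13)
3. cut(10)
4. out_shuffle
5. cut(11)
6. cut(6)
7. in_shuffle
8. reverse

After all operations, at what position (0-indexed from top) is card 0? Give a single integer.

Answer: 1

Derivation:
After op 1 (reverse): [6 2 1 8 9 11 5 7 3 4 0 10 13 12]
After op 2 (cut(13)): [12 6 2 1 8 9 11 5 7 3 4 0 10 13]
After op 3 (cut(10)): [4 0 10 13 12 6 2 1 8 9 11 5 7 3]
After op 4 (out_shuffle): [4 1 0 8 10 9 13 11 12 5 6 7 2 3]
After op 5 (cut(11)): [7 2 3 4 1 0 8 10 9 13 11 12 5 6]
After op 6 (cut(6)): [8 10 9 13 11 12 5 6 7 2 3 4 1 0]
After op 7 (in_shuffle): [6 8 7 10 2 9 3 13 4 11 1 12 0 5]
After op 8 (reverse): [5 0 12 1 11 4 13 3 9 2 10 7 8 6]
Card 0 is at position 1.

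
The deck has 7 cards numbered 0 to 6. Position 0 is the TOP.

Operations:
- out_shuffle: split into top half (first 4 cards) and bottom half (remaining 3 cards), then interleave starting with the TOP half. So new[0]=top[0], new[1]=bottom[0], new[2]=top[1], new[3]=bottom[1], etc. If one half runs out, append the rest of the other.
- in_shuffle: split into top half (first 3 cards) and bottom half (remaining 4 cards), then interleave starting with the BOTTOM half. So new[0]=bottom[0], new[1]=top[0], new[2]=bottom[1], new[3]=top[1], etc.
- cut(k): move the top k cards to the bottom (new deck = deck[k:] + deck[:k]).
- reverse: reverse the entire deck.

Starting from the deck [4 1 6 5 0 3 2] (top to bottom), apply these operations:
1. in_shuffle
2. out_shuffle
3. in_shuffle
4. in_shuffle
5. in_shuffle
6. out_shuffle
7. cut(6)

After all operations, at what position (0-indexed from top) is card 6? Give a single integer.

Answer: 0

Derivation:
After op 1 (in_shuffle): [5 4 0 1 3 6 2]
After op 2 (out_shuffle): [5 3 4 6 0 2 1]
After op 3 (in_shuffle): [6 5 0 3 2 4 1]
After op 4 (in_shuffle): [3 6 2 5 4 0 1]
After op 5 (in_shuffle): [5 3 4 6 0 2 1]
After op 6 (out_shuffle): [5 0 3 2 4 1 6]
After op 7 (cut(6)): [6 5 0 3 2 4 1]
Card 6 is at position 0.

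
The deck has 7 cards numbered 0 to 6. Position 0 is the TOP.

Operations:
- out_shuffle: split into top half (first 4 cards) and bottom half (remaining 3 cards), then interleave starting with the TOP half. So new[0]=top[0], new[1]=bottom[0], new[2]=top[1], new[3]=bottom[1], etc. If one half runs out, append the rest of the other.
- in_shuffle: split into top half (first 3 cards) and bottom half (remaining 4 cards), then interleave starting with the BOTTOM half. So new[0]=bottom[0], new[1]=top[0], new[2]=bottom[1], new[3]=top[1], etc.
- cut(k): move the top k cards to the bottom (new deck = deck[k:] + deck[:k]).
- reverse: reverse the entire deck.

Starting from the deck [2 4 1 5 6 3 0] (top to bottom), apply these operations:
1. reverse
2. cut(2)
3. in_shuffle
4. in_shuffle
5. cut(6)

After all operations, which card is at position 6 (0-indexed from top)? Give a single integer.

Answer: 2

Derivation:
After op 1 (reverse): [0 3 6 5 1 4 2]
After op 2 (cut(2)): [6 5 1 4 2 0 3]
After op 3 (in_shuffle): [4 6 2 5 0 1 3]
After op 4 (in_shuffle): [5 4 0 6 1 2 3]
After op 5 (cut(6)): [3 5 4 0 6 1 2]
Position 6: card 2.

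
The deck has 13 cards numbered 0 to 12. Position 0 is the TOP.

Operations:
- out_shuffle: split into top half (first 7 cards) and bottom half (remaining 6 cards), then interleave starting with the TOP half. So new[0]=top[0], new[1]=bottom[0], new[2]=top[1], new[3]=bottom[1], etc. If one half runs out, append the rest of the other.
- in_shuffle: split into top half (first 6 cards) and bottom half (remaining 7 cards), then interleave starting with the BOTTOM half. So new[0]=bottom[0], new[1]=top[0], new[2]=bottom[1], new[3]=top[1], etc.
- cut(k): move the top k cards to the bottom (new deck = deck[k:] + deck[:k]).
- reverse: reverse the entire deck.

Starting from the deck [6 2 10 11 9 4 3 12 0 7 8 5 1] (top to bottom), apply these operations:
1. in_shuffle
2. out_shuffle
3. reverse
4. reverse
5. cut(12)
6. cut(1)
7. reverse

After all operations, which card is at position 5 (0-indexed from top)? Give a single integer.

After op 1 (in_shuffle): [3 6 12 2 0 10 7 11 8 9 5 4 1]
After op 2 (out_shuffle): [3 11 6 8 12 9 2 5 0 4 10 1 7]
After op 3 (reverse): [7 1 10 4 0 5 2 9 12 8 6 11 3]
After op 4 (reverse): [3 11 6 8 12 9 2 5 0 4 10 1 7]
After op 5 (cut(12)): [7 3 11 6 8 12 9 2 5 0 4 10 1]
After op 6 (cut(1)): [3 11 6 8 12 9 2 5 0 4 10 1 7]
After op 7 (reverse): [7 1 10 4 0 5 2 9 12 8 6 11 3]
Position 5: card 5.

Answer: 5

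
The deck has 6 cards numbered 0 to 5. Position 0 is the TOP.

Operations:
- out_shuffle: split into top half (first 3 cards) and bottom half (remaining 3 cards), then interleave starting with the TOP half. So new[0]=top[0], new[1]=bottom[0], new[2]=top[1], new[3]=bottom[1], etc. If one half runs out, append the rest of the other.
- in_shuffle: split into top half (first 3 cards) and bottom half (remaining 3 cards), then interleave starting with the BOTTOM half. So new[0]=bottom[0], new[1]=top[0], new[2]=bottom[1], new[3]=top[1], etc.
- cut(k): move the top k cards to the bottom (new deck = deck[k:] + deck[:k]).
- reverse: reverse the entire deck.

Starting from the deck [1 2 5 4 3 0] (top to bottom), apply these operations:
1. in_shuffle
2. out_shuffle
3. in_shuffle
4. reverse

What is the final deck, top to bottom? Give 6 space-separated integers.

Answer: 1 5 2 3 4 0

Derivation:
After op 1 (in_shuffle): [4 1 3 2 0 5]
After op 2 (out_shuffle): [4 2 1 0 3 5]
After op 3 (in_shuffle): [0 4 3 2 5 1]
After op 4 (reverse): [1 5 2 3 4 0]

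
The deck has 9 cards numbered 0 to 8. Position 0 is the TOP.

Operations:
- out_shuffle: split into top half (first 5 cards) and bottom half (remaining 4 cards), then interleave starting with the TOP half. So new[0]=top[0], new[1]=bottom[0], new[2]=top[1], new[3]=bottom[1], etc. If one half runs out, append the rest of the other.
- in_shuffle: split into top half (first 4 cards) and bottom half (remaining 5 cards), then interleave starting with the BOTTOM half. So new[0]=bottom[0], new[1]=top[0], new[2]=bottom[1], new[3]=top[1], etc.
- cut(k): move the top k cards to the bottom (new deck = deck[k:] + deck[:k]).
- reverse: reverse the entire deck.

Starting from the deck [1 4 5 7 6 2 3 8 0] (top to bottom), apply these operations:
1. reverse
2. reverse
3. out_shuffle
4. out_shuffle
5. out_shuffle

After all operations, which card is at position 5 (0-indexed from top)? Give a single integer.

Answer: 6

Derivation:
After op 1 (reverse): [0 8 3 2 6 7 5 4 1]
After op 2 (reverse): [1 4 5 7 6 2 3 8 0]
After op 3 (out_shuffle): [1 2 4 3 5 8 7 0 6]
After op 4 (out_shuffle): [1 8 2 7 4 0 3 6 5]
After op 5 (out_shuffle): [1 0 8 3 2 6 7 5 4]
Position 5: card 6.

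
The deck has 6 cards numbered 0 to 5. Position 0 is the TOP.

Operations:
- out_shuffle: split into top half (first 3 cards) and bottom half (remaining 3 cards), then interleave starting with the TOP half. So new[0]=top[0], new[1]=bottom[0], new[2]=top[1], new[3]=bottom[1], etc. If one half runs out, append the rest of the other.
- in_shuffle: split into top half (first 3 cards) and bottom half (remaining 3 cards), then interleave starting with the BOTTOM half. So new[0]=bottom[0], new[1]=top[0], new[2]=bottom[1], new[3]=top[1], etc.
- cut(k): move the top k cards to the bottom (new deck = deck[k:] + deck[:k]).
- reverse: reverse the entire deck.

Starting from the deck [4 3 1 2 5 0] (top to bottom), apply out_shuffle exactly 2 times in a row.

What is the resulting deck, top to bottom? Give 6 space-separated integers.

Answer: 4 5 2 1 3 0

Derivation:
After op 1 (out_shuffle): [4 2 3 5 1 0]
After op 2 (out_shuffle): [4 5 2 1 3 0]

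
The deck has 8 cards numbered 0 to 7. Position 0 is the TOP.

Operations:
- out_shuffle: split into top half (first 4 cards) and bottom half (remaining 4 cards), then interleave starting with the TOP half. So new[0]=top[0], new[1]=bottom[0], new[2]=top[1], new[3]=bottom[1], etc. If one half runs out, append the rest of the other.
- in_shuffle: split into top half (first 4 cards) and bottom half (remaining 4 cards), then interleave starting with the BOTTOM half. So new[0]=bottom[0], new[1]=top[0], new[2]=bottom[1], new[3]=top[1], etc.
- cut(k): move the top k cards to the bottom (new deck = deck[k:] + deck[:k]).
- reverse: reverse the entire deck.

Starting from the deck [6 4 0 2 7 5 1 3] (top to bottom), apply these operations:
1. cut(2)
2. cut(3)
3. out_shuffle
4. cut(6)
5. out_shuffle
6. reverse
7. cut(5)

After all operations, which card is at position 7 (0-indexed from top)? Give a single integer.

After op 1 (cut(2)): [0 2 7 5 1 3 6 4]
After op 2 (cut(3)): [5 1 3 6 4 0 2 7]
After op 3 (out_shuffle): [5 4 1 0 3 2 6 7]
After op 4 (cut(6)): [6 7 5 4 1 0 3 2]
After op 5 (out_shuffle): [6 1 7 0 5 3 4 2]
After op 6 (reverse): [2 4 3 5 0 7 1 6]
After op 7 (cut(5)): [7 1 6 2 4 3 5 0]
Position 7: card 0.

Answer: 0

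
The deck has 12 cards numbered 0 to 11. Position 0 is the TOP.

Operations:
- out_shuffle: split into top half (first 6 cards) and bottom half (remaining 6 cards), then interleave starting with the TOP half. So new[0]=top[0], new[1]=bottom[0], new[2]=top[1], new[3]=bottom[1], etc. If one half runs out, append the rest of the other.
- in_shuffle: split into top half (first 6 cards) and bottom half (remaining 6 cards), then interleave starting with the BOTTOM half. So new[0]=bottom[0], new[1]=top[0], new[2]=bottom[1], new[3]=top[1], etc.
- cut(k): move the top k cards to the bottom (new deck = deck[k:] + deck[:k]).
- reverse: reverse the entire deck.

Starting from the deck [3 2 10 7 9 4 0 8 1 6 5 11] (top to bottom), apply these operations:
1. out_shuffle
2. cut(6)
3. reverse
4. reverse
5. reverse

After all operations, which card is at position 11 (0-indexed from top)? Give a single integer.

Answer: 7

Derivation:
After op 1 (out_shuffle): [3 0 2 8 10 1 7 6 9 5 4 11]
After op 2 (cut(6)): [7 6 9 5 4 11 3 0 2 8 10 1]
After op 3 (reverse): [1 10 8 2 0 3 11 4 5 9 6 7]
After op 4 (reverse): [7 6 9 5 4 11 3 0 2 8 10 1]
After op 5 (reverse): [1 10 8 2 0 3 11 4 5 9 6 7]
Position 11: card 7.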